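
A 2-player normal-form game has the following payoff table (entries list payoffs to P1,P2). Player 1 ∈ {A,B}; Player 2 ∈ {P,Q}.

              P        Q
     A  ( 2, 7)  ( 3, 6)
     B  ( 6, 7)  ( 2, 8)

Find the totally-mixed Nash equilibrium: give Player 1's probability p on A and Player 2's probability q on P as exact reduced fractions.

P1 indiff ⇒ q·2+(1-q)·3 = q·6+(1-q)·2 ⇒ q(-4) = (1-q)(-1) ⇒ q = 1/5
P2 indiff ⇒ p·7+(1-p)·7 = p·6+(1-p)·8 ⇒ p(1) = (1-p)(1) ⇒ p = 1/2

p=1/2, q=1/5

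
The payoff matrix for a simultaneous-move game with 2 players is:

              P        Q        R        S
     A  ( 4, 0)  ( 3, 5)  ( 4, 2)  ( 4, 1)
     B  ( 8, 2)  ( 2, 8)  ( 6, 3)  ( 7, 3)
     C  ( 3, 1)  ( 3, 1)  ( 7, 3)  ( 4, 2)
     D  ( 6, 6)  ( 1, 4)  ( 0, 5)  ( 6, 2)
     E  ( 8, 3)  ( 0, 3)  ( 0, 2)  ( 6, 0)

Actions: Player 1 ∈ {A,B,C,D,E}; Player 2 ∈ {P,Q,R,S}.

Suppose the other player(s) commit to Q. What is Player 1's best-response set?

P1 best: {A,C}

u_1(A vs Q) = 3
u_1(B vs Q) = 2
u_1(C vs Q) = 3
u_1(D vs Q) = 1
u_1(E vs Q) = 0
max payoff 3 at {A,C}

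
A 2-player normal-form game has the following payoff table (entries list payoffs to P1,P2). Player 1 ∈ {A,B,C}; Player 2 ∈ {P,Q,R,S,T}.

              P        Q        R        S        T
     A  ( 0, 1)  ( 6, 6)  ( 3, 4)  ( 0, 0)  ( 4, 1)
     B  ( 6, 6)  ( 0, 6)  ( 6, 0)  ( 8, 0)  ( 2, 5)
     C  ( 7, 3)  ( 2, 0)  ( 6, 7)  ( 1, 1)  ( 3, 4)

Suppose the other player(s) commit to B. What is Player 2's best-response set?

u_2(P vs B) = 6
u_2(Q vs B) = 6
u_2(R vs B) = 0
u_2(S vs B) = 0
u_2(T vs B) = 5
max payoff 6 at {P,Q}

BR_2 = {P,Q}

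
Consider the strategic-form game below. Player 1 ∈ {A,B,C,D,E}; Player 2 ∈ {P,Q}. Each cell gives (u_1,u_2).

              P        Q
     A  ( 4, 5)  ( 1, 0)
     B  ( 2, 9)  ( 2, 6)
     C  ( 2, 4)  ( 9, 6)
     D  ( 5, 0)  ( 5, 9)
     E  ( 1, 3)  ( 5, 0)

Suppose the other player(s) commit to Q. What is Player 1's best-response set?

argmax u_1 = {C}

u_1(A vs Q) = 1
u_1(B vs Q) = 2
u_1(C vs Q) = 9
u_1(D vs Q) = 5
u_1(E vs Q) = 5
max payoff 9 at {C}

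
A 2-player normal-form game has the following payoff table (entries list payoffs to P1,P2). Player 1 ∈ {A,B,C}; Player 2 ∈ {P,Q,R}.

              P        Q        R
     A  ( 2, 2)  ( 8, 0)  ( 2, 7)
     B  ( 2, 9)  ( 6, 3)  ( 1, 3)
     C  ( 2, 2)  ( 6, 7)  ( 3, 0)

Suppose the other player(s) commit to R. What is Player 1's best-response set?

u_1(A vs R) = 2
u_1(B vs R) = 1
u_1(C vs R) = 3
max payoff 3 at {C}

P1 best: {C}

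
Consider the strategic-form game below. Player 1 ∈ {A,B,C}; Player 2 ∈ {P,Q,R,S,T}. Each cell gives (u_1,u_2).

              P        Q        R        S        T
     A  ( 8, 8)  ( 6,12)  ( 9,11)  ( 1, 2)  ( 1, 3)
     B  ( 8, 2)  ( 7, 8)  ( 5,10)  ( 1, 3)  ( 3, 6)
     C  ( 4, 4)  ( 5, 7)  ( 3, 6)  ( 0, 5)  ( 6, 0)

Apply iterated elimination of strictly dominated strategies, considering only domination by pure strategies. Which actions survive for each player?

P2 drop P (Q beats it: A:12>8 B:8>2 C:7>4)
P2 drop S (Q beats it: A:12>2 B:8>3 C:7>5)
P2 drop T (Q beats it: A:12>3 B:8>6 C:7>0)
P1 drop C (A beats it: Q:6>5 R:9>3)
P1→{A,B} P2→{Q,R}

Remaining: P1:{A,B} P2:{Q,R}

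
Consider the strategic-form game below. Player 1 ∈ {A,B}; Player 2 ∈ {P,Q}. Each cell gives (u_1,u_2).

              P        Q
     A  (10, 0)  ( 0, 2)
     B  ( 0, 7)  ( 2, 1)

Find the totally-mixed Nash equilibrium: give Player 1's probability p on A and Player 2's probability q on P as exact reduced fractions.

(p,q) = (3/4, 1/6)

P1 indiff ⇒ q·10+(1-q)·0 = q·0+(1-q)·2 ⇒ q(10) = (1-q)(2) ⇒ q = 1/6
P2 indiff ⇒ p·0+(1-p)·7 = p·2+(1-p)·1 ⇒ p(-2) = (1-p)(-6) ⇒ p = 3/4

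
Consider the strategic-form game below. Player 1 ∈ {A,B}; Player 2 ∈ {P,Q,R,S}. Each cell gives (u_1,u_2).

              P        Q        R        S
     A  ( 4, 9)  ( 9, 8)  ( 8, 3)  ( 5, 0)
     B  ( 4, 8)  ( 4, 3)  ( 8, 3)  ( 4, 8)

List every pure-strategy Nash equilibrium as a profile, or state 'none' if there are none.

PSNE = {(A,P), (B,P)}

(A,P): NE
(A,Q): not NE [P2→P gives 9>8]
(A,R): not NE [P2→P gives 9>3]
(A,S): not NE [P2→P gives 9>0]
(B,P): NE
(B,Q): not NE [P1→A gives 9>4; P2→S gives 8>3]
(B,R): not NE [P2→S gives 8>3]
(B,S): not NE [P1→A gives 5>4]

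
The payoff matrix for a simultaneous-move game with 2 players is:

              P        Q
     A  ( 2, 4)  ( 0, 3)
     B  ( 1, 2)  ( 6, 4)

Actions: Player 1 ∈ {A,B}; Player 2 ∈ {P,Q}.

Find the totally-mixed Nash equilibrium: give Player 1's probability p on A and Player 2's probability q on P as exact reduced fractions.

P1 indiff ⇒ q·2+(1-q)·0 = q·1+(1-q)·6 ⇒ q(1) = (1-q)(6) ⇒ q = 6/7
P2 indiff ⇒ p·4+(1-p)·2 = p·3+(1-p)·4 ⇒ p(1) = (1-p)(2) ⇒ p = 2/3

P1 mixes 2/3 on A; P2 mixes 6/7 on P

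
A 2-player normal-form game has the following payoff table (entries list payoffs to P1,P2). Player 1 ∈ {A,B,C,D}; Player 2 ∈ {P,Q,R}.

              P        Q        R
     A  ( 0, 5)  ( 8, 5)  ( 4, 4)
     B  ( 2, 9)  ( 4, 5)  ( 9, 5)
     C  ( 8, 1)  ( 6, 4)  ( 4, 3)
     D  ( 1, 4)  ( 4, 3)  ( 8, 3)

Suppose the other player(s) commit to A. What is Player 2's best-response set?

u_2(P vs A) = 5
u_2(Q vs A) = 5
u_2(R vs A) = 4
max payoff 5 at {P,Q}

P2 best: {P,Q}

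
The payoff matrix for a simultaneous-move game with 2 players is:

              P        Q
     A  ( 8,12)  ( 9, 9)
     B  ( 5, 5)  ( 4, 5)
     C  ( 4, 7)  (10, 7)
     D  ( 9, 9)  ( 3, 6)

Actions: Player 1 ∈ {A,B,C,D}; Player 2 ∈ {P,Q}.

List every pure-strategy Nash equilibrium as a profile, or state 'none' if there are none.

Nash profiles: (C,Q), (D,P)

(A,P): not NE [P1→D gives 9>8]
(A,Q): not NE [P1→C gives 10>9; P2→P gives 12>9]
(B,P): not NE [P1→D gives 9>5]
(B,Q): not NE [P1→C gives 10>4]
(C,P): not NE [P1→D gives 9>4]
(C,Q): NE
(D,P): NE
(D,Q): not NE [P1→C gives 10>3; P2→P gives 9>6]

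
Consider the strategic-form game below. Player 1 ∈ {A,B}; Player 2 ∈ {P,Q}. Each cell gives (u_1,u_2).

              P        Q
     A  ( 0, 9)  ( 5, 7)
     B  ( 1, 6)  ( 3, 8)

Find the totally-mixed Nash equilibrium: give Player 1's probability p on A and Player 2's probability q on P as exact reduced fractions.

(p,q) = (1/2, 2/3)

P1 indiff ⇒ q·0+(1-q)·5 = q·1+(1-q)·3 ⇒ q(-1) = (1-q)(-2) ⇒ q = 2/3
P2 indiff ⇒ p·9+(1-p)·6 = p·7+(1-p)·8 ⇒ p(2) = (1-p)(2) ⇒ p = 1/2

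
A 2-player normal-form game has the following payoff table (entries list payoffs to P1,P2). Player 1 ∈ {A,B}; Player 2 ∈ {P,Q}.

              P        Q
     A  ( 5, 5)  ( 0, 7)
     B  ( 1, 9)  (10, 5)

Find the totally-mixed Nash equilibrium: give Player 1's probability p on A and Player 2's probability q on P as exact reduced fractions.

P1 indiff ⇒ q·5+(1-q)·0 = q·1+(1-q)·10 ⇒ q(4) = (1-q)(10) ⇒ q = 5/7
P2 indiff ⇒ p·5+(1-p)·9 = p·7+(1-p)·5 ⇒ p(-2) = (1-p)(-4) ⇒ p = 2/3

(p,q) = (2/3, 5/7)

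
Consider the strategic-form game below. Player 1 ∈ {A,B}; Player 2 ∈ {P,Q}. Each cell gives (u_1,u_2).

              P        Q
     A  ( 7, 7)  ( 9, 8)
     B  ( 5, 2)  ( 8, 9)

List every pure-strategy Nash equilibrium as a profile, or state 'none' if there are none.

(A,P): not NE [P2→Q gives 8>7]
(A,Q): NE
(B,P): not NE [P1→A gives 7>5; P2→Q gives 9>2]
(B,Q): not NE [P1→A gives 9>8]

PSNE = {(A,Q)}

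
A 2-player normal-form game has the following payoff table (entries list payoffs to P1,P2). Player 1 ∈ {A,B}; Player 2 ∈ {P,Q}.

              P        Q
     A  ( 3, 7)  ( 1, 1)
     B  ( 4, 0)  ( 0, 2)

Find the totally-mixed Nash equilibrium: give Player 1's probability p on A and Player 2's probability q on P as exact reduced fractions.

(p,q) = (1/4, 1/2)

P1 indiff ⇒ q·3+(1-q)·1 = q·4+(1-q)·0 ⇒ q(-1) = (1-q)(-1) ⇒ q = 1/2
P2 indiff ⇒ p·7+(1-p)·0 = p·1+(1-p)·2 ⇒ p(6) = (1-p)(2) ⇒ p = 1/4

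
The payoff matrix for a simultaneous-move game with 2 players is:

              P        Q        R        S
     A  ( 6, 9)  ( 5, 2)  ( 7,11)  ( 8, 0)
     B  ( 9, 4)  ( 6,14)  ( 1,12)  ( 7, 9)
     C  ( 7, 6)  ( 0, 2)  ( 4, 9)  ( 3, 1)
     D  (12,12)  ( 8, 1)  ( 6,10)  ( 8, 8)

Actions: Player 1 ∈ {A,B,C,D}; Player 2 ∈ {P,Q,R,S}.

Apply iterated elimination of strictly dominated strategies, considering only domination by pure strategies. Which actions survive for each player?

IESDS → P1:{A,D} P2:{P,R}

P1 drop B (D beats it: P:12>9 Q:8>6 R:6>1 S:8>7)
P1 drop C (D beats it: P:12>7 Q:8>0 R:6>4 S:8>3)
P2 drop Q (P beats it: A:9>2 D:12>1)
P2 drop S (P beats it: A:9>0 D:12>8)
P1→{A,D} P2→{P,R}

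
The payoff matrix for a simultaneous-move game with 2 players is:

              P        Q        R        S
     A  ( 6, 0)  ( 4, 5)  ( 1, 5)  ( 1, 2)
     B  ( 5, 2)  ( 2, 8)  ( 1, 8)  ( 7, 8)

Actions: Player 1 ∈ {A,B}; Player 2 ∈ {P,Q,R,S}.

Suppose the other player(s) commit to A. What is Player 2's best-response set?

u_2(P vs A) = 0
u_2(Q vs A) = 5
u_2(R vs A) = 5
u_2(S vs A) = 2
max payoff 5 at {Q,R}

argmax u_2 = {Q,R}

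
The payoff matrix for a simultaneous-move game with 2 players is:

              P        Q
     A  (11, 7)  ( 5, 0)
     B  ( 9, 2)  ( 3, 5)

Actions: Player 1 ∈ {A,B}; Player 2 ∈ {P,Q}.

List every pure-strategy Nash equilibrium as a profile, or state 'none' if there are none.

PSNE = {(A,P)}

(A,P): NE
(A,Q): not NE [P2→P gives 7>0]
(B,P): not NE [P1→A gives 11>9; P2→Q gives 5>2]
(B,Q): not NE [P1→A gives 5>3]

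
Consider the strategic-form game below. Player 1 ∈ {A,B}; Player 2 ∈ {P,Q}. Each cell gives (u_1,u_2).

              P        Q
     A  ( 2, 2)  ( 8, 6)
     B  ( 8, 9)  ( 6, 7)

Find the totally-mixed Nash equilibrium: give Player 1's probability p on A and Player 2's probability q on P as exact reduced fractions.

P1 indiff ⇒ q·2+(1-q)·8 = q·8+(1-q)·6 ⇒ q(-6) = (1-q)(-2) ⇒ q = 1/4
P2 indiff ⇒ p·2+(1-p)·9 = p·6+(1-p)·7 ⇒ p(-4) = (1-p)(-2) ⇒ p = 1/3

p=1/3, q=1/4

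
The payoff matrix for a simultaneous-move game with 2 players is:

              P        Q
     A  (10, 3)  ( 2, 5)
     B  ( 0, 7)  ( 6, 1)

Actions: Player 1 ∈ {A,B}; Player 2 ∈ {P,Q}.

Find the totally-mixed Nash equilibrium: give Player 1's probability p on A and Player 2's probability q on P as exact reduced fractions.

(p,q) = (3/4, 2/7)

P1 indiff ⇒ q·10+(1-q)·2 = q·0+(1-q)·6 ⇒ q(10) = (1-q)(4) ⇒ q = 2/7
P2 indiff ⇒ p·3+(1-p)·7 = p·5+(1-p)·1 ⇒ p(-2) = (1-p)(-6) ⇒ p = 3/4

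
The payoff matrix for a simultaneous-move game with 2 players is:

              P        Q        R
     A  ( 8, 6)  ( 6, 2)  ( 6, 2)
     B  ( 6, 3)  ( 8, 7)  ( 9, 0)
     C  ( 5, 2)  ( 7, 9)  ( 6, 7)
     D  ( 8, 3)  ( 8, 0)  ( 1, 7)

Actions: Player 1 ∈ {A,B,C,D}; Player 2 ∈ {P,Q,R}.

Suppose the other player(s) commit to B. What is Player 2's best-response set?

BR_2 = {Q}

u_2(P vs B) = 3
u_2(Q vs B) = 7
u_2(R vs B) = 0
max payoff 7 at {Q}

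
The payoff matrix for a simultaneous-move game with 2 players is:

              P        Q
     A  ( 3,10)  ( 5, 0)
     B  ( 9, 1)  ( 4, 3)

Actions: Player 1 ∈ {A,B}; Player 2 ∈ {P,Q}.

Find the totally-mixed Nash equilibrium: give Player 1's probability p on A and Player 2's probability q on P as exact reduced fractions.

P1 indiff ⇒ q·3+(1-q)·5 = q·9+(1-q)·4 ⇒ q(-6) = (1-q)(-1) ⇒ q = 1/7
P2 indiff ⇒ p·10+(1-p)·1 = p·0+(1-p)·3 ⇒ p(10) = (1-p)(2) ⇒ p = 1/6

(p,q) = (1/6, 1/7)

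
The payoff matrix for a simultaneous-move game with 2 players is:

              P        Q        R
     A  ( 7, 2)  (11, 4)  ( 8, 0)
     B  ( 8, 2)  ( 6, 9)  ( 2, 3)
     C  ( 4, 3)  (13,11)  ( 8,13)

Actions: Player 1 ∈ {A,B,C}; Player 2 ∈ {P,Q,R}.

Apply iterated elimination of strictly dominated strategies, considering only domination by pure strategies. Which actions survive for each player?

P2 drop P (Q beats it: A:4>2 B:9>2 C:11>3)
P1 drop B (A beats it: Q:11>6 R:8>2)
P1→{A,C} P2→{Q,R}

Survivors P1:{A,C} P2:{Q,R}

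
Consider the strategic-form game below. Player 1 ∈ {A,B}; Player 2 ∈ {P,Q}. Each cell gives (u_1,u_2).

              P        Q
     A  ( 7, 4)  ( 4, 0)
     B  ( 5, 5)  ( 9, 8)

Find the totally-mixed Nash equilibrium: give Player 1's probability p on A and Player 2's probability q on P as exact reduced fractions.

P1 mixes 3/7 on A; P2 mixes 5/7 on P

P1 indiff ⇒ q·7+(1-q)·4 = q·5+(1-q)·9 ⇒ q(2) = (1-q)(5) ⇒ q = 5/7
P2 indiff ⇒ p·4+(1-p)·5 = p·0+(1-p)·8 ⇒ p(4) = (1-p)(3) ⇒ p = 3/7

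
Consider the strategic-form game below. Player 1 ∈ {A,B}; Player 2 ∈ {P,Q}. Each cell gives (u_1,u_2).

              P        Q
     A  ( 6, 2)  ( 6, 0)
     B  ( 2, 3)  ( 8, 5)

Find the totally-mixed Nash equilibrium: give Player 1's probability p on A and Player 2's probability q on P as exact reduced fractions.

p=1/2, q=1/3

P1 indiff ⇒ q·6+(1-q)·6 = q·2+(1-q)·8 ⇒ q(4) = (1-q)(2) ⇒ q = 1/3
P2 indiff ⇒ p·2+(1-p)·3 = p·0+(1-p)·5 ⇒ p(2) = (1-p)(2) ⇒ p = 1/2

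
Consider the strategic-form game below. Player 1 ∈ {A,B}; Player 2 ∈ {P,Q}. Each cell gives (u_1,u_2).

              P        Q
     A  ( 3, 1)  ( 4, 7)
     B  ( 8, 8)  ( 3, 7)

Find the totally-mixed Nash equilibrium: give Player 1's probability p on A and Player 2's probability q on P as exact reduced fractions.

p=1/7, q=1/6

P1 indiff ⇒ q·3+(1-q)·4 = q·8+(1-q)·3 ⇒ q(-5) = (1-q)(-1) ⇒ q = 1/6
P2 indiff ⇒ p·1+(1-p)·8 = p·7+(1-p)·7 ⇒ p(-6) = (1-p)(-1) ⇒ p = 1/7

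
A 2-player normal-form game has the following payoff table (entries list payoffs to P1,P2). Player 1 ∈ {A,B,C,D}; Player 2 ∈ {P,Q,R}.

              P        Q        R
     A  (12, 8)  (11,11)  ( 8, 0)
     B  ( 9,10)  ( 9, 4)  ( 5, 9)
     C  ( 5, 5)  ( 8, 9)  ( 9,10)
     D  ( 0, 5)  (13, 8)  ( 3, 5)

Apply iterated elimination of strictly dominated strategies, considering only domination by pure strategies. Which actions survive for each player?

Survivors P1:{A,C,D} P2:{Q,R}

P1 drop B (A beats it: P:12>9 Q:11>9 R:8>5)
P2 drop P (Q beats it: A:11>8 C:9>5 D:8>5)
P1→{A,C,D} P2→{Q,R}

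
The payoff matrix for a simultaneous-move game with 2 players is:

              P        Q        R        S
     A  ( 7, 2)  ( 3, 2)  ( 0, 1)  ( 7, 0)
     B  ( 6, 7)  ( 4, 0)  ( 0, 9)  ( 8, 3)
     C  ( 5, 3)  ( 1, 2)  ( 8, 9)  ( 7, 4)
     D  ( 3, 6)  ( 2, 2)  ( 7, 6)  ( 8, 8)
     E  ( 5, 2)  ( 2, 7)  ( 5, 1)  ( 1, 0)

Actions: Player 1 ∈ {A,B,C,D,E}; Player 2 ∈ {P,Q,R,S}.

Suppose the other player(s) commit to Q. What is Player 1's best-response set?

u_1(A vs Q) = 3
u_1(B vs Q) = 4
u_1(C vs Q) = 1
u_1(D vs Q) = 2
u_1(E vs Q) = 2
max payoff 4 at {B}

BR_1 = {B}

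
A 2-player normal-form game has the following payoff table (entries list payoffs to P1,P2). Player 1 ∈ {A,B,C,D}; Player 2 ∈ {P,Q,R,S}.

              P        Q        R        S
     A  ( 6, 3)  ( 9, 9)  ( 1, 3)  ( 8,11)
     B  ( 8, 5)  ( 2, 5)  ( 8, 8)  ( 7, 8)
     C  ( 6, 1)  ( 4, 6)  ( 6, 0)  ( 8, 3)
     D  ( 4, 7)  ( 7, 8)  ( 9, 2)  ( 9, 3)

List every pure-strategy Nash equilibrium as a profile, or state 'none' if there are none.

No pure NE.

(A,P): not NE [P1→B gives 8>6; P2→S gives 11>3]
(A,Q): not NE [P2→S gives 11>9]
(A,R): not NE [P1→D gives 9>1; P2→S gives 11>3]
(A,S): not NE [P1→D gives 9>8]
(B,P): not NE [P2→S gives 8>5]
(B,Q): not NE [P1→A gives 9>2; P2→S gives 8>5]
(B,R): not NE [P1→D gives 9>8]
(B,S): not NE [P1→D gives 9>7]
(C,P): not NE [P1→B gives 8>6; P2→Q gives 6>1]
(C,Q): not NE [P1→A gives 9>4]
(C,R): not NE [P1→D gives 9>6; P2→Q gives 6>0]
(C,S): not NE [P1→D gives 9>8; P2→Q gives 6>3]
(D,P): not NE [P1→B gives 8>4; P2→Q gives 8>7]
(D,Q): not NE [P1→A gives 9>7]
(D,R): not NE [P2→Q gives 8>2]
(D,S): not NE [P2→Q gives 8>3]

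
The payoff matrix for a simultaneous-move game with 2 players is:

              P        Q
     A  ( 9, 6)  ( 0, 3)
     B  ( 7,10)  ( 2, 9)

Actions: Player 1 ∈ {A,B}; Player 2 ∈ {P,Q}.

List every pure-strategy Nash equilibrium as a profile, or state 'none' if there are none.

NE set: (A,P)

(A,P): NE
(A,Q): not NE [P1→B gives 2>0; P2→P gives 6>3]
(B,P): not NE [P1→A gives 9>7]
(B,Q): not NE [P2→P gives 10>9]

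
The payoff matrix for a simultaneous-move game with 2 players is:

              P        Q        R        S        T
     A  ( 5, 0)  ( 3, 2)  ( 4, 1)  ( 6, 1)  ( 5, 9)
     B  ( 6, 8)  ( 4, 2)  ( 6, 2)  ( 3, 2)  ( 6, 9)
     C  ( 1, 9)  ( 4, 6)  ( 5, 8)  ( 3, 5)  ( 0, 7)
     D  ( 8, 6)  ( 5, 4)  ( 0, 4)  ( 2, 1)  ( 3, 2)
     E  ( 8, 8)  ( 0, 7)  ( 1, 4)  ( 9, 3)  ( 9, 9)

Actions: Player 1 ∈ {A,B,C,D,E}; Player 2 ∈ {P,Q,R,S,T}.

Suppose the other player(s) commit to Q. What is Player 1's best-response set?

u_1(A vs Q) = 3
u_1(B vs Q) = 4
u_1(C vs Q) = 4
u_1(D vs Q) = 5
u_1(E vs Q) = 0
max payoff 5 at {D}

BR_1 = {D}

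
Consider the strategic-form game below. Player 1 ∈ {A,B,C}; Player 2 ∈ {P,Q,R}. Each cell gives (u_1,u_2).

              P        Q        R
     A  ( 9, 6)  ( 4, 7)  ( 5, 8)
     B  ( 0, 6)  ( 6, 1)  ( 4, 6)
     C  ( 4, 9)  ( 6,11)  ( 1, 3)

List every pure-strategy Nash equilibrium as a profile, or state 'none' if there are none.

Nash profiles: (A,R), (C,Q)

(A,P): not NE [P2→R gives 8>6]
(A,Q): not NE [P1→C gives 6>4; P2→R gives 8>7]
(A,R): NE
(B,P): not NE [P1→A gives 9>0]
(B,Q): not NE [P2→R gives 6>1]
(B,R): not NE [P1→A gives 5>4]
(C,P): not NE [P1→A gives 9>4; P2→Q gives 11>9]
(C,Q): NE
(C,R): not NE [P1→A gives 5>1; P2→Q gives 11>3]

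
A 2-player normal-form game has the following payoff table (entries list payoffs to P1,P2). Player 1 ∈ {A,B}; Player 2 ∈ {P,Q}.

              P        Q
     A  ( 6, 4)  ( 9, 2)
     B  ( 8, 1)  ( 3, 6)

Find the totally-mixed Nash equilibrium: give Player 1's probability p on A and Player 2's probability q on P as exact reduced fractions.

p=5/7, q=3/4

P1 indiff ⇒ q·6+(1-q)·9 = q·8+(1-q)·3 ⇒ q(-2) = (1-q)(-6) ⇒ q = 3/4
P2 indiff ⇒ p·4+(1-p)·1 = p·2+(1-p)·6 ⇒ p(2) = (1-p)(5) ⇒ p = 5/7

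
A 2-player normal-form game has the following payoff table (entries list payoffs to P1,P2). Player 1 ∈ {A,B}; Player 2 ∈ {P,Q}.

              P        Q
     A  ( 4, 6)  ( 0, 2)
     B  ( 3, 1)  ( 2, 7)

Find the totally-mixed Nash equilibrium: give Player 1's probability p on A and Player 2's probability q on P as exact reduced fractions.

P1 indiff ⇒ q·4+(1-q)·0 = q·3+(1-q)·2 ⇒ q(1) = (1-q)(2) ⇒ q = 2/3
P2 indiff ⇒ p·6+(1-p)·1 = p·2+(1-p)·7 ⇒ p(4) = (1-p)(6) ⇒ p = 3/5

P1 mixes 3/5 on A; P2 mixes 2/3 on P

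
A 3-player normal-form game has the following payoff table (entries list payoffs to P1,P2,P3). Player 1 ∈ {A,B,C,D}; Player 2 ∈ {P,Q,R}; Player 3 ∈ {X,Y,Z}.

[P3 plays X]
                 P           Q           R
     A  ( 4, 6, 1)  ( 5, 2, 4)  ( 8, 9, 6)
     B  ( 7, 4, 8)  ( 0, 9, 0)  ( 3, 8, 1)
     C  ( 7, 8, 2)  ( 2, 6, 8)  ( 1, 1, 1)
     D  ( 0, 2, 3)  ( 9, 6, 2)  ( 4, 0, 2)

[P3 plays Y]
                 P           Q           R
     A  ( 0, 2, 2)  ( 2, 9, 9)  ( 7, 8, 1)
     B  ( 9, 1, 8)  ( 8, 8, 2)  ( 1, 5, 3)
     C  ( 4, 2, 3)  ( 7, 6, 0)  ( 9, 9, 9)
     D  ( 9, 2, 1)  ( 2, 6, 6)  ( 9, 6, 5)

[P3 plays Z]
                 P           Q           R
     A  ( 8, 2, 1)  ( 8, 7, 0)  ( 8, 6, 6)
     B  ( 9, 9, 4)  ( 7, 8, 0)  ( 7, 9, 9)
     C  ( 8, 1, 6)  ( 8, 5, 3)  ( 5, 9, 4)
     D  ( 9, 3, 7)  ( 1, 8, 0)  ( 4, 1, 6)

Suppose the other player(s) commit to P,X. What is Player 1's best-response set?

u_1(A vs P,X) = 4
u_1(B vs P,X) = 7
u_1(C vs P,X) = 7
u_1(D vs P,X) = 0
max payoff 7 at {B,C}

P1 best: {B,C}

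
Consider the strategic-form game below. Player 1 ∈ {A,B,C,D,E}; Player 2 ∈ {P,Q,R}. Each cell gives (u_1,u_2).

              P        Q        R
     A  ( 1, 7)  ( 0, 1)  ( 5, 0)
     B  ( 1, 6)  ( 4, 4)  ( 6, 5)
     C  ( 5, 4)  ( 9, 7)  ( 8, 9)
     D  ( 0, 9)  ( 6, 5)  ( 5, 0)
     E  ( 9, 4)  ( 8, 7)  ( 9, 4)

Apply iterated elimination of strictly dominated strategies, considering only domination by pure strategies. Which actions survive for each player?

Remaining: P1:{C,E} P2:{Q,R}

P1 drop A (C beats it: P:5>1 Q:9>0 R:8>5)
P1 drop B (C beats it: P:5>1 Q:9>4 R:8>6)
P1 drop D (C beats it: P:5>0 Q:9>6 R:8>5)
P2 drop P (Q beats it: C:7>4 E:7>4)
P1→{C,E} P2→{Q,R}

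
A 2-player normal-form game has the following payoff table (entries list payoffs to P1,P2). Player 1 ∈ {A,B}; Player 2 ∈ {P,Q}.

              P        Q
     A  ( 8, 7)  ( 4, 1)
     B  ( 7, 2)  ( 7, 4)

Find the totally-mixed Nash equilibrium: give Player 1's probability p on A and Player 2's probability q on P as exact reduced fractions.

P1 indiff ⇒ q·8+(1-q)·4 = q·7+(1-q)·7 ⇒ q(1) = (1-q)(3) ⇒ q = 3/4
P2 indiff ⇒ p·7+(1-p)·2 = p·1+(1-p)·4 ⇒ p(6) = (1-p)(2) ⇒ p = 1/4

(p,q) = (1/4, 3/4)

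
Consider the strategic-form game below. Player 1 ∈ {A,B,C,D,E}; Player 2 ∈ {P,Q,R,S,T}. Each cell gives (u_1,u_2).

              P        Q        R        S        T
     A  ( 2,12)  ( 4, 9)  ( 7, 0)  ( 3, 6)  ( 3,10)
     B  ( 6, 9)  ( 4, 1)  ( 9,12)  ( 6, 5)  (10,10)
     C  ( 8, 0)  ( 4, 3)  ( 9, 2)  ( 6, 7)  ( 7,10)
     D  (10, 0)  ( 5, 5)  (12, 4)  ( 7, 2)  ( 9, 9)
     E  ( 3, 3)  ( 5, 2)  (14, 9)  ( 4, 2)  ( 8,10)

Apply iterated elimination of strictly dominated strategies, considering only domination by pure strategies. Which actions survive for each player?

Survivors P1:{B,D,E} P2:{R,T}

P1 drop A (D beats it: P:10>2 Q:5>4 R:12>7 S:7>3 T:9>3)
P1 drop C (D beats it: P:10>8 Q:5>4 R:12>9 S:7>6 T:9>7)
P2 drop P (R beats it: B:12>9 D:4>0 E:9>3)
P2 drop Q (T beats it: B:10>1 D:9>5 E:10>2)
P2 drop S (R beats it: B:12>5 D:4>2 E:9>2)
P1→{B,D,E} P2→{R,T}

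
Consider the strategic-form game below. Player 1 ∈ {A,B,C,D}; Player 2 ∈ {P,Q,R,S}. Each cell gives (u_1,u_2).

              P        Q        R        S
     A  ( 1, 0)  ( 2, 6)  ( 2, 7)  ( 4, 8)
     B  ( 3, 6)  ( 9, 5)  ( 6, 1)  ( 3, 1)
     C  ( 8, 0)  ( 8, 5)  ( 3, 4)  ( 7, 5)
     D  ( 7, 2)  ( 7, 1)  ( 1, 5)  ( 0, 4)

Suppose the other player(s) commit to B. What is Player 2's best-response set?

BR_2 = {P}

u_2(P vs B) = 6
u_2(Q vs B) = 5
u_2(R vs B) = 1
u_2(S vs B) = 1
max payoff 6 at {P}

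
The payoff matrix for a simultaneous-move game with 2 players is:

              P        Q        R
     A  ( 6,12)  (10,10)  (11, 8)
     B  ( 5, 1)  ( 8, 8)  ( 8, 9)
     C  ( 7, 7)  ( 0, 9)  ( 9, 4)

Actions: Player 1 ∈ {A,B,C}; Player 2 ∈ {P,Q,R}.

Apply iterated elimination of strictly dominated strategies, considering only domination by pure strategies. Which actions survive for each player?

P1 drop B (A beats it: P:6>5 Q:10>8 R:11>8)
P2 drop R (P beats it: A:12>8 C:7>4)
P1→{A,C} P2→{P,Q}

Survivors P1:{A,C} P2:{P,Q}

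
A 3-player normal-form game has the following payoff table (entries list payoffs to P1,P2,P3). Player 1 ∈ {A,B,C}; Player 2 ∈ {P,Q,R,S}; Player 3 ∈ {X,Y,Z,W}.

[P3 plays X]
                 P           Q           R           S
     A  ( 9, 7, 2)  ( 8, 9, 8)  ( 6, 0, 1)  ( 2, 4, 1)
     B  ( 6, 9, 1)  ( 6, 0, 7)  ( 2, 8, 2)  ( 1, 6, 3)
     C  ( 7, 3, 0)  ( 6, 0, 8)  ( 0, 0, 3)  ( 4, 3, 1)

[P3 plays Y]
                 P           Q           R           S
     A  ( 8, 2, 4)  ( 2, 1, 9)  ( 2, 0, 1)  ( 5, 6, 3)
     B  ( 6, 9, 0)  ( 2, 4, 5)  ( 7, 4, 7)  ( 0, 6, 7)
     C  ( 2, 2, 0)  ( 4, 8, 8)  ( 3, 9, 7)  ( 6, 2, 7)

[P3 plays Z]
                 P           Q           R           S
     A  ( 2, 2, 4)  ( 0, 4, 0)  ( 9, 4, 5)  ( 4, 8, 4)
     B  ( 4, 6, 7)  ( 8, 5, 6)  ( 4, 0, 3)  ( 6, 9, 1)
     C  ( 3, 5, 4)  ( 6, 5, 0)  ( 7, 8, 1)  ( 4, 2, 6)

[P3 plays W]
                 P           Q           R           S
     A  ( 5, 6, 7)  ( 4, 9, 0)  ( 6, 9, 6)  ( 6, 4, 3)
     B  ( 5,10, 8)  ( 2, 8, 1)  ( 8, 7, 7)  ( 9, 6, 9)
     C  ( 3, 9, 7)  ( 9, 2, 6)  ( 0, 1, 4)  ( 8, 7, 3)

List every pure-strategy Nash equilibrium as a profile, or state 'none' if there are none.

Nash profiles: (B,P,W)

(A,P,X): not NE [P2→Q gives 9>7; P3→W gives 7>2]
(A,P,Y): not NE [P2→S gives 6>2; P3→W gives 7>4]
(A,P,Z): not NE [P1→B gives 4>2; P2→S gives 8>2; P3→W gives 7>4]
(A,P,W): not NE [P2→R gives 9>6]
(A,Q,X): not NE [P3→Y gives 9>8]
(A,Q,Y): not NE [P1→C gives 4>2; P2→S gives 6>1]
(A,Q,Z): not NE [P1→B gives 8>0; P2→S gives 8>4; P3→Y gives 9>0]
(A,Q,W): not NE [P1→C gives 9>4; P3→Y gives 9>0]
(A,R,X): not NE [P2→Q gives 9>0; P3→W gives 6>1]
(A,R,Y): not NE [P1→B gives 7>2; P2→S gives 6>0; P3→W gives 6>1]
(A,R,Z): not NE [P2→S gives 8>4; P3→W gives 6>5]
(A,R,W): not NE [P1→B gives 8>6]
(A,S,X): not NE [P1→C gives 4>2; P2→Q gives 9>4; P3→Z gives 4>1]
(A,S,Y): not NE [P1→C gives 6>5; P3→Z gives 4>3]
(A,S,Z): not NE [P1→B gives 6>4]
(A,S,W): not NE [P1→B gives 9>6; P2→R gives 9>4; P3→Z gives 4>3]
(B,P,X): not NE [P1→A gives 9>6; P3→W gives 8>1]
(B,P,Y): not NE [P1→A gives 8>6; P3→W gives 8>0]
(B,P,Z): not NE [P2→S gives 9>6; P3→W gives 8>7]
(B,P,W): NE
(B,Q,X): not NE [P1→A gives 8>6; P2→P gives 9>0]
(B,Q,Y): not NE [P1→C gives 4>2; P2→P gives 9>4; P3→X gives 7>5]
(B,Q,Z): not NE [P2→S gives 9>5; P3→X gives 7>6]
(B,Q,W): not NE [P1→C gives 9>2; P2→P gives 10>8; P3→X gives 7>1]
(B,R,X): not NE [P1→A gives 6>2; P2→P gives 9>8; P3→W gives 7>2]
(B,R,Y): not NE [P2→P gives 9>4]
(B,R,Z): not NE [P1→A gives 9>4; P2→S gives 9>0; P3→W gives 7>3]
(B,R,W): not NE [P2→P gives 10>7]
(B,S,X): not NE [P1→C gives 4>1; P2→P gives 9>6; P3→W gives 9>3]
(B,S,Y): not NE [P1→C gives 6>0; P2→P gives 9>6; P3→W gives 9>7]
(B,S,Z): not NE [P3→W gives 9>1]
(B,S,W): not NE [P2→P gives 10>6]
(C,P,X): not NE [P1→A gives 9>7; P3→W gives 7>0]
(C,P,Y): not NE [P1→A gives 8>2; P2→R gives 9>2; P3→W gives 7>0]
(C,P,Z): not NE [P1→B gives 4>3; P2→R gives 8>5; P3→W gives 7>4]
(C,P,W): not NE [P1→B gives 5>3]
(C,Q,X): not NE [P1→A gives 8>6; P2→S gives 3>0]
(C,Q,Y): not NE [P2→R gives 9>8]
(C,Q,Z): not NE [P1→B gives 8>6; P2→R gives 8>5; P3→Y gives 8>0]
(C,Q,W): not NE [P2→P gives 9>2; P3→Y gives 8>6]
(C,R,X): not NE [P1→A gives 6>0; P2→S gives 3>0; P3→Y gives 7>3]
(C,R,Y): not NE [P1→B gives 7>3]
(C,R,Z): not NE [P1→A gives 9>7; P3→Y gives 7>1]
(C,R,W): not NE [P1→B gives 8>0; P2→P gives 9>1; P3→Y gives 7>4]
(C,S,X): not NE [P3→Y gives 7>1]
(C,S,Y): not NE [P2→R gives 9>2]
(C,S,Z): not NE [P1→B gives 6>4; P2→R gives 8>2; P3→Y gives 7>6]
(C,S,W): not NE [P1→B gives 9>8; P2→P gives 9>7; P3→Y gives 7>3]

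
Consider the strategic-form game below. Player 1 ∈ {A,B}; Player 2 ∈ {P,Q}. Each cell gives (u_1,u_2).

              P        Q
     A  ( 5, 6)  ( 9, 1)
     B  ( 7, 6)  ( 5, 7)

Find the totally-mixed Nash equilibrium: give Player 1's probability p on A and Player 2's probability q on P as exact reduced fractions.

(p,q) = (1/6, 2/3)

P1 indiff ⇒ q·5+(1-q)·9 = q·7+(1-q)·5 ⇒ q(-2) = (1-q)(-4) ⇒ q = 2/3
P2 indiff ⇒ p·6+(1-p)·6 = p·1+(1-p)·7 ⇒ p(5) = (1-p)(1) ⇒ p = 1/6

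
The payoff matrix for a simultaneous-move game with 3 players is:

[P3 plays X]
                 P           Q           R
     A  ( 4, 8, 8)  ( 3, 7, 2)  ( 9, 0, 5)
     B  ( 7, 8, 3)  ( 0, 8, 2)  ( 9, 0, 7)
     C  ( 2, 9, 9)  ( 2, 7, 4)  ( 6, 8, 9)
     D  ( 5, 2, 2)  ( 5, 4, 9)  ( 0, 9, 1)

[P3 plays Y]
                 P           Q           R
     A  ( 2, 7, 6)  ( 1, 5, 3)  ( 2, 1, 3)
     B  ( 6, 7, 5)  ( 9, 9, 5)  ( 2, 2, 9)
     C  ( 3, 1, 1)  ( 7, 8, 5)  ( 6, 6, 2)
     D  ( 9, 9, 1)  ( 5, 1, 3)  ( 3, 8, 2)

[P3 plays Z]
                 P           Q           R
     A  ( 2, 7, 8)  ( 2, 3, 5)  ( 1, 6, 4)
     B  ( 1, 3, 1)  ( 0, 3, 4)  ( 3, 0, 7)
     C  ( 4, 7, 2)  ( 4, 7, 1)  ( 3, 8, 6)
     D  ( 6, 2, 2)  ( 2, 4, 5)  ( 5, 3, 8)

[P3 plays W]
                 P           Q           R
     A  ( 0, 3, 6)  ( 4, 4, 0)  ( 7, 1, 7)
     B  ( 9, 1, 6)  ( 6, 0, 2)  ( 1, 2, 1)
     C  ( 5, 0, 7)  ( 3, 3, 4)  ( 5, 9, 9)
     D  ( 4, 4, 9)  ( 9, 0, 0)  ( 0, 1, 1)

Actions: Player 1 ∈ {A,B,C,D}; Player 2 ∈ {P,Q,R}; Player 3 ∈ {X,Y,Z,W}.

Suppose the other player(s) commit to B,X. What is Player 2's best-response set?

argmax u_2 = {P,Q}

u_2(P vs B,X) = 8
u_2(Q vs B,X) = 8
u_2(R vs B,X) = 0
max payoff 8 at {P,Q}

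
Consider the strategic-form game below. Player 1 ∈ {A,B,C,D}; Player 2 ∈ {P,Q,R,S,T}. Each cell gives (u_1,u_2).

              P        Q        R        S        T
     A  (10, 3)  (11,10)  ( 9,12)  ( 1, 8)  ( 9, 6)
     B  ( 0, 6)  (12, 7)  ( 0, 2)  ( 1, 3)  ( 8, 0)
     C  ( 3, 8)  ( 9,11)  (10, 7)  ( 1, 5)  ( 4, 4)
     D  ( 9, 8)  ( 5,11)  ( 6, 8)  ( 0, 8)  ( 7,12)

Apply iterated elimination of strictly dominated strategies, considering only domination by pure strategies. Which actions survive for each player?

P1 drop D (A beats it: P:10>9 Q:11>5 R:9>6 S:1>0 T:9>7)
P2 drop P (Q beats it: A:10>3 B:7>6 C:11>8)
P2 drop S (Q beats it: A:10>8 B:7>3 C:11>5)
P2 drop T (Q beats it: A:10>6 B:7>0 C:11>4)
P1→{A,B,C} P2→{Q,R}

Survivors P1:{A,B,C} P2:{Q,R}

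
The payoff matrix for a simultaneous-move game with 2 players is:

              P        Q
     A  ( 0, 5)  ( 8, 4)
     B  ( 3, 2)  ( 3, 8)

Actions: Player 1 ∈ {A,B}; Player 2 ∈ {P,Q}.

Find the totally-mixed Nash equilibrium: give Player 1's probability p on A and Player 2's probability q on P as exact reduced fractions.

P1 indiff ⇒ q·0+(1-q)·8 = q·3+(1-q)·3 ⇒ q(-3) = (1-q)(-5) ⇒ q = 5/8
P2 indiff ⇒ p·5+(1-p)·2 = p·4+(1-p)·8 ⇒ p(1) = (1-p)(6) ⇒ p = 6/7

(p,q) = (6/7, 5/8)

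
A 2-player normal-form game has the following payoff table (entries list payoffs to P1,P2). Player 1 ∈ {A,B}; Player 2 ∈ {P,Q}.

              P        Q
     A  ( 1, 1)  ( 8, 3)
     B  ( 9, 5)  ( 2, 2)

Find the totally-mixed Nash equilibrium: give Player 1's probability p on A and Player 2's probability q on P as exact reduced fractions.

p=3/5, q=3/7

P1 indiff ⇒ q·1+(1-q)·8 = q·9+(1-q)·2 ⇒ q(-8) = (1-q)(-6) ⇒ q = 3/7
P2 indiff ⇒ p·1+(1-p)·5 = p·3+(1-p)·2 ⇒ p(-2) = (1-p)(-3) ⇒ p = 3/5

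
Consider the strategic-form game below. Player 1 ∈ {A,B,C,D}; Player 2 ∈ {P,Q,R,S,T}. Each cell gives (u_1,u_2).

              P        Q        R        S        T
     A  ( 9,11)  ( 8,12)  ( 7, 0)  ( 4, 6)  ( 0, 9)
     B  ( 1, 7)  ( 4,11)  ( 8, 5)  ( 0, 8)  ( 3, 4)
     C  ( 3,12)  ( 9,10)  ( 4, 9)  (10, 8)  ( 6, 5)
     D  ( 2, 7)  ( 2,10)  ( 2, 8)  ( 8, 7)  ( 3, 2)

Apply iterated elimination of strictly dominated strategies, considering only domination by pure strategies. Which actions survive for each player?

P1 drop D (C beats it: P:3>2 Q:9>2 R:4>2 S:10>8 T:6>3)
P2 drop R (P beats it: A:11>0 B:7>5 C:12>9)
P1 drop B (C beats it: P:3>1 Q:9>4 S:10>0 T:6>3)
P2 drop S (P beats it: A:11>6 C:12>8)
P2 drop T (P beats it: A:11>9 C:12>5)
P1→{A,C} P2→{P,Q}

Remaining: P1:{A,C} P2:{P,Q}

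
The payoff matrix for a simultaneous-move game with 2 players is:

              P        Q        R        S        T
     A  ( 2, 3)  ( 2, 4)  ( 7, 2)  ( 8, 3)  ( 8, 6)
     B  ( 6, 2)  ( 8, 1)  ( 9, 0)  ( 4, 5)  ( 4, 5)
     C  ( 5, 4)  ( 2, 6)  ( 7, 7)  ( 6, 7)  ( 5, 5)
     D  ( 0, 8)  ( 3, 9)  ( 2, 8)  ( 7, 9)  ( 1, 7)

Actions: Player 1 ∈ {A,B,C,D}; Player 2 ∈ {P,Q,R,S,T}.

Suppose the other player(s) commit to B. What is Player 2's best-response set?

u_2(P vs B) = 2
u_2(Q vs B) = 1
u_2(R vs B) = 0
u_2(S vs B) = 5
u_2(T vs B) = 5
max payoff 5 at {S,T}

P2 best: {S,T}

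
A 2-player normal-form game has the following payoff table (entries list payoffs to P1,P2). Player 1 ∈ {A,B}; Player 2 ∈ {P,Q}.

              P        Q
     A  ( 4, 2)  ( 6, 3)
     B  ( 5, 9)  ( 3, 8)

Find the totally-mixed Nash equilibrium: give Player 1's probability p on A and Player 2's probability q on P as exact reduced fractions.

P1 indiff ⇒ q·4+(1-q)·6 = q·5+(1-q)·3 ⇒ q(-1) = (1-q)(-3) ⇒ q = 3/4
P2 indiff ⇒ p·2+(1-p)·9 = p·3+(1-p)·8 ⇒ p(-1) = (1-p)(-1) ⇒ p = 1/2

(p,q) = (1/2, 3/4)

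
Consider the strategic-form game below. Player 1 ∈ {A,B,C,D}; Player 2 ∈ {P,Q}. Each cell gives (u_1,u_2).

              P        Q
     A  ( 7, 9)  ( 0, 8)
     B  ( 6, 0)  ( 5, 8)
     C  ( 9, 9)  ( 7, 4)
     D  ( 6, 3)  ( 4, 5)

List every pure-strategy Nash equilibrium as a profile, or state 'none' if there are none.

PSNE = {(C,P)}

(A,P): not NE [P1→C gives 9>7]
(A,Q): not NE [P1→C gives 7>0; P2→P gives 9>8]
(B,P): not NE [P1→C gives 9>6; P2→Q gives 8>0]
(B,Q): not NE [P1→C gives 7>5]
(C,P): NE
(C,Q): not NE [P2→P gives 9>4]
(D,P): not NE [P1→C gives 9>6; P2→Q gives 5>3]
(D,Q): not NE [P1→C gives 7>4]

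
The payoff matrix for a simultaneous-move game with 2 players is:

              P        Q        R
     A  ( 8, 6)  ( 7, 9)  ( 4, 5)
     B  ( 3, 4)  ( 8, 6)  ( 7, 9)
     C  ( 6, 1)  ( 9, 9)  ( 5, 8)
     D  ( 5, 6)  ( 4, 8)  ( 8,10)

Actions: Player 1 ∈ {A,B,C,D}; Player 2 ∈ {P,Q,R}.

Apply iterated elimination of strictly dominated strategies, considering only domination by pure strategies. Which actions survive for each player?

Survivors P1:{B,C,D} P2:{Q,R}

P2 drop P (Q beats it: A:9>6 B:6>4 C:9>1 D:8>6)
P1 drop A (B beats it: Q:8>7 R:7>4)
P1→{B,C,D} P2→{Q,R}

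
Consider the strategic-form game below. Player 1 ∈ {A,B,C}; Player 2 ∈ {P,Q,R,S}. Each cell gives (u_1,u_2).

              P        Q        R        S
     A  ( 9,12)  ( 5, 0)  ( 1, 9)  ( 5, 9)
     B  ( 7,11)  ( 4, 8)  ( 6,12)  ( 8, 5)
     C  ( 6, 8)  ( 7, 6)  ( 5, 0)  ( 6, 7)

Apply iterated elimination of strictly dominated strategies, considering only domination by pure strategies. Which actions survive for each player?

P2 drop Q (P beats it: A:12>0 B:11>8 C:8>6)
P1 drop C (B beats it: P:7>6 R:6>5 S:8>6)
P2 drop S (P beats it: A:12>9 B:11>5)
P1→{A,B} P2→{P,R}

Remaining: P1:{A,B} P2:{P,R}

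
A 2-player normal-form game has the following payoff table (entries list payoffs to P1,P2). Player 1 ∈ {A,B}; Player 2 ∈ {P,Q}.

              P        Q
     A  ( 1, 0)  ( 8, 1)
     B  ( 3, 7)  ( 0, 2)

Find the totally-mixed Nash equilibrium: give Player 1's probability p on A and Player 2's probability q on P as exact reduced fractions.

P1 indiff ⇒ q·1+(1-q)·8 = q·3+(1-q)·0 ⇒ q(-2) = (1-q)(-8) ⇒ q = 4/5
P2 indiff ⇒ p·0+(1-p)·7 = p·1+(1-p)·2 ⇒ p(-1) = (1-p)(-5) ⇒ p = 5/6

P1 mixes 5/6 on A; P2 mixes 4/5 on P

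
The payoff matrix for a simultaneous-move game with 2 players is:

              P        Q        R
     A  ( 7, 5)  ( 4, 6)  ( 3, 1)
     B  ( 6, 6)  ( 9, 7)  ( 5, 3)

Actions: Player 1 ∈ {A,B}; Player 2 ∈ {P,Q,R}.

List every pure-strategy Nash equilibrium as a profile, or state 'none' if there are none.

(A,P): not NE [P2→Q gives 6>5]
(A,Q): not NE [P1→B gives 9>4]
(A,R): not NE [P1→B gives 5>3; P2→Q gives 6>1]
(B,P): not NE [P1→A gives 7>6; P2→Q gives 7>6]
(B,Q): NE
(B,R): not NE [P2→Q gives 7>3]

NE set: (B,Q)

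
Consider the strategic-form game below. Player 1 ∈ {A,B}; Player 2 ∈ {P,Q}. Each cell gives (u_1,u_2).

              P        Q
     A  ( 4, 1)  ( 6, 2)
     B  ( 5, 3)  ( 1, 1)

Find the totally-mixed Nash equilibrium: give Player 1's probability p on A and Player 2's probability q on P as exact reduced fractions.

p=2/3, q=5/6

P1 indiff ⇒ q·4+(1-q)·6 = q·5+(1-q)·1 ⇒ q(-1) = (1-q)(-5) ⇒ q = 5/6
P2 indiff ⇒ p·1+(1-p)·3 = p·2+(1-p)·1 ⇒ p(-1) = (1-p)(-2) ⇒ p = 2/3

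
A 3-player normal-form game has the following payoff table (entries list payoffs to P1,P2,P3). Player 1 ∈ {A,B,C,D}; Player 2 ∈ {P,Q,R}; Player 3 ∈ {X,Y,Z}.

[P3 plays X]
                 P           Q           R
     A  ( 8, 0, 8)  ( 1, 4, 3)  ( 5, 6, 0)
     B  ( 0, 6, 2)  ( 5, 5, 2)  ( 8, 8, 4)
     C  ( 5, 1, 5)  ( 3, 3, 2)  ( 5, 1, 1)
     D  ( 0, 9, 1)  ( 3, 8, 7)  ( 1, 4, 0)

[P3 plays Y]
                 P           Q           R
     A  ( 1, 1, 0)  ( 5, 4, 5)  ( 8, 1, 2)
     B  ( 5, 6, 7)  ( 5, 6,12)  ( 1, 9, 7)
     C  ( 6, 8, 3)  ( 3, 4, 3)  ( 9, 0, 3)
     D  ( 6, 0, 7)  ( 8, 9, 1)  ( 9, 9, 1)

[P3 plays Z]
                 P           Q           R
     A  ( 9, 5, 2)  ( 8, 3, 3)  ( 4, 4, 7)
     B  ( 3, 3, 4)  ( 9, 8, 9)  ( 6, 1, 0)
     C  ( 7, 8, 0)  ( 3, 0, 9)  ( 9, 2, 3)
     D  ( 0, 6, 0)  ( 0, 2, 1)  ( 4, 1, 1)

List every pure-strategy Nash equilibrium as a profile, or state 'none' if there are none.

Nash profiles: (D,R,Y)

(A,P,X): not NE [P2→R gives 6>0]
(A,P,Y): not NE [P1→D gives 6>1; P2→Q gives 4>1; P3→X gives 8>0]
(A,P,Z): not NE [P3→X gives 8>2]
(A,Q,X): not NE [P1→B gives 5>1; P2→R gives 6>4; P3→Y gives 5>3]
(A,Q,Y): not NE [P1→D gives 8>5]
(A,Q,Z): not NE [P1→B gives 9>8; P2→P gives 5>3; P3→Y gives 5>3]
(A,R,X): not NE [P1→B gives 8>5; P3→Z gives 7>0]
(A,R,Y): not NE [P1→D gives 9>8; P2→Q gives 4>1; P3→Z gives 7>2]
(A,R,Z): not NE [P1→C gives 9>4; P2→P gives 5>4]
(B,P,X): not NE [P1→A gives 8>0; P2→R gives 8>6; P3→Y gives 7>2]
(B,P,Y): not NE [P1→D gives 6>5; P2→R gives 9>6]
(B,P,Z): not NE [P1→A gives 9>3; P2→Q gives 8>3; P3→Y gives 7>4]
(B,Q,X): not NE [P2→R gives 8>5; P3→Y gives 12>2]
(B,Q,Y): not NE [P1→D gives 8>5; P2→R gives 9>6]
(B,Q,Z): not NE [P3→Y gives 12>9]
(B,R,X): not NE [P3→Y gives 7>4]
(B,R,Y): not NE [P1→D gives 9>1]
(B,R,Z): not NE [P1→C gives 9>6; P2→Q gives 8>1; P3→Y gives 7>0]
(C,P,X): not NE [P1→A gives 8>5; P2→Q gives 3>1]
(C,P,Y): not NE [P3→X gives 5>3]
(C,P,Z): not NE [P1→A gives 9>7; P3→X gives 5>0]
(C,Q,X): not NE [P1→B gives 5>3; P3→Z gives 9>2]
(C,Q,Y): not NE [P1→D gives 8>3; P2→P gives 8>4; P3→Z gives 9>3]
(C,Q,Z): not NE [P1→B gives 9>3; P2→P gives 8>0]
(C,R,X): not NE [P1→B gives 8>5; P2→Q gives 3>1; P3→Z gives 3>1]
(C,R,Y): not NE [P2→P gives 8>0]
(C,R,Z): not NE [P2→P gives 8>2]
(D,P,X): not NE [P1→A gives 8>0; P3→Y gives 7>1]
(D,P,Y): not NE [P2→R gives 9>0]
(D,P,Z): not NE [P1→A gives 9>0; P3→Y gives 7>0]
(D,Q,X): not NE [P1→B gives 5>3; P2→P gives 9>8]
(D,Q,Y): not NE [P3→X gives 7>1]
(D,Q,Z): not NE [P1→B gives 9>0; P2→P gives 6>2; P3→X gives 7>1]
(D,R,X): not NE [P1→B gives 8>1; P2→P gives 9>4; P3→Z gives 1>0]
(D,R,Y): NE
(D,R,Z): not NE [P1→C gives 9>4; P2→P gives 6>1]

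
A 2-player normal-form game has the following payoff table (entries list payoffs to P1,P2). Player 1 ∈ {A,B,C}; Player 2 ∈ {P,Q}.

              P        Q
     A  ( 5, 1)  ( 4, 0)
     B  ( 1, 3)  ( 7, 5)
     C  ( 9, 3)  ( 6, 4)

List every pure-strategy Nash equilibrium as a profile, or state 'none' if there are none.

PSNE = {(B,Q)}

(A,P): not NE [P1→C gives 9>5]
(A,Q): not NE [P1→B gives 7>4; P2→P gives 1>0]
(B,P): not NE [P1→C gives 9>1; P2→Q gives 5>3]
(B,Q): NE
(C,P): not NE [P2→Q gives 4>3]
(C,Q): not NE [P1→B gives 7>6]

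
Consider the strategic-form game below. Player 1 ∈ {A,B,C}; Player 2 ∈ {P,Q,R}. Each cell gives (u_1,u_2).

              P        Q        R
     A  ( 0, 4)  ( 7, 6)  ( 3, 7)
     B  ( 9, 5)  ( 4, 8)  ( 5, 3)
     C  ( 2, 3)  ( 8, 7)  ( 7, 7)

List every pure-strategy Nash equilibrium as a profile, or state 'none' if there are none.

(A,P): not NE [P1→B gives 9>0; P2→R gives 7>4]
(A,Q): not NE [P1→C gives 8>7; P2→R gives 7>6]
(A,R): not NE [P1→C gives 7>3]
(B,P): not NE [P2→Q gives 8>5]
(B,Q): not NE [P1→C gives 8>4]
(B,R): not NE [P1→C gives 7>5; P2→Q gives 8>3]
(C,P): not NE [P1→B gives 9>2; P2→R gives 7>3]
(C,Q): NE
(C,R): NE

Nash profiles: (C,Q), (C,R)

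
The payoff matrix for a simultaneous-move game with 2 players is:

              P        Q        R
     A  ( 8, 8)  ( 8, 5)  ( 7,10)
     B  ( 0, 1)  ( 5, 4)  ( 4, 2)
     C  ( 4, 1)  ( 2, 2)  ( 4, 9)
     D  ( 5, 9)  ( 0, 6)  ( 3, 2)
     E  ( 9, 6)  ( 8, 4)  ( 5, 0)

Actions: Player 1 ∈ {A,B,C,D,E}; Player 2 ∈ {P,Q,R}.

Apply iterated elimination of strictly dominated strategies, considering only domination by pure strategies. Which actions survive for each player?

IESDS → P1:{A,E} P2:{P,R}

P1 drop B (A beats it: P:8>0 Q:8>5 R:7>4)
P1 drop C (A beats it: P:8>4 Q:8>2 R:7>4)
P1 drop D (A beats it: P:8>5 Q:8>0 R:7>3)
P2 drop Q (P beats it: A:8>5 E:6>4)
P1→{A,E} P2→{P,R}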